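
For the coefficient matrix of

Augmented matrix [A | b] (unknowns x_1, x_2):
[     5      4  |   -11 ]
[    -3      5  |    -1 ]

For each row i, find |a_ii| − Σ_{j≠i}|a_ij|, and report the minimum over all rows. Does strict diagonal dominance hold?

1

row 1: |5| − (4) = 1
row 2: |5| − (3) = 2
minimum over rows = 1 → strictly diagonally dominant (convergence guaranteed)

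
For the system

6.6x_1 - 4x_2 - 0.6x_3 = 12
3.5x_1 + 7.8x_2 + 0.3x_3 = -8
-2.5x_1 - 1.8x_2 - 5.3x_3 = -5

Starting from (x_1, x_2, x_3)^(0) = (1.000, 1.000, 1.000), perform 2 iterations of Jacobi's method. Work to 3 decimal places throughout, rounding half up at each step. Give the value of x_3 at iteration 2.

0.271

Iteration 1:
  x_1 = (12 - (-4)·1.000 - (-0.6)·1.000) / (6.6) = 2.515
  x_2 = (-8 - (3.5)·1.000 - (0.3)·1.000) / (7.8) = -1.513
  x_3 = (-5 - (-2.5)·1.000 - (-1.8)·1.000) / (-5.3) = 0.132
Iteration 2:
  x_1 = (12 - (-4)·-1.513 - (-0.6)·0.132) / (6.6) = 0.913
  x_2 = (-8 - (3.5)·2.515 - (0.3)·0.132) / (7.8) = -2.159
  x_3 = (-5 - (-2.5)·2.515 - (-1.8)·-1.513) / (-5.3) = 0.271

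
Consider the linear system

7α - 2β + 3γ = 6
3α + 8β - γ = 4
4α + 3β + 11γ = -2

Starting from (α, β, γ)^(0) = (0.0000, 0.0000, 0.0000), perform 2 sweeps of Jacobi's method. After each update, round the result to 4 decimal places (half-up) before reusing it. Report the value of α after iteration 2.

Iteration 1:
  α = (6 - (-2)·0.0000 - (3)·0.0000) / (7) = 0.8571
  β = (4 - (3)·0.0000 - (-1)·0.0000) / (8) = 0.5000
  γ = (-2 - (4)·0.0000 - (3)·0.0000) / (11) = -0.1818
Iteration 2:
  α = (6 - (-2)·0.5000 - (3)·-0.1818) / (7) = 1.0779
  β = (4 - (3)·0.8571 - (-1)·-0.1818) / (8) = 0.1559
  γ = (-2 - (4)·0.8571 - (3)·0.5000) / (11) = -0.6299

1.0779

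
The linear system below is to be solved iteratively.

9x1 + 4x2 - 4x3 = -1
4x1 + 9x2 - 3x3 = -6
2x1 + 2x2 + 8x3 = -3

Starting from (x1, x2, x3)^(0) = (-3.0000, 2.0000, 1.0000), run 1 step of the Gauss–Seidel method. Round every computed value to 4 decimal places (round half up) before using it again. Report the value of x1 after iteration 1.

Iteration 1:
  x1 = (-1 - (4)·2.0000 - (-4)·1.0000) / (9) = -0.5556
  x2 = (-6 - (4)·-0.5556 - (-3)·1.0000) / (9) = -0.0864
  x3 = (-3 - (2)·-0.5556 - (2)·-0.0864) / (8) = -0.2145

-0.5556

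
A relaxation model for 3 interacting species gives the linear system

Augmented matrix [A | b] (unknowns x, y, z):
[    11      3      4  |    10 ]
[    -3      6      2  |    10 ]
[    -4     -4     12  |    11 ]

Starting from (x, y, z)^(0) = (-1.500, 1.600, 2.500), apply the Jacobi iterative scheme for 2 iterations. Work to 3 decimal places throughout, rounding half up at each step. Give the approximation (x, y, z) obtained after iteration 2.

Iteration 1:
  x = (10 - (3)·1.600 - (4)·2.500) / (11) = -0.436
  y = (10 - (-3)·-1.500 - (2)·2.500) / (6) = 0.083
  z = (11 - (-4)·-1.500 - (-4)·1.600) / (12) = 0.950
Iteration 2:
  x = (10 - (3)·0.083 - (4)·0.950) / (11) = 0.541
  y = (10 - (-3)·-0.436 - (2)·0.950) / (6) = 1.132
  z = (11 - (-4)·-0.436 - (-4)·0.083) / (12) = 0.799

(0.541, 1.132, 0.799)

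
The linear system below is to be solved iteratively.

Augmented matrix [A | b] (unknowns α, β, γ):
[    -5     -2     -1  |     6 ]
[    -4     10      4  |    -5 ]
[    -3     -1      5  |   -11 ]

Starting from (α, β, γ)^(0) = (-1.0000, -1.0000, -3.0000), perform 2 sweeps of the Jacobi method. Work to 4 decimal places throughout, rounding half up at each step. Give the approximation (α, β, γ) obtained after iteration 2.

Iteration 1:
  α = (6 - (-2)·-1.0000 - (-1)·-3.0000) / (-5) = -0.2000
  β = (-5 - (-4)·-1.0000 - (4)·-3.0000) / (10) = 0.3000
  γ = (-11 - (-3)·-1.0000 - (-1)·-1.0000) / (5) = -3.0000
Iteration 2:
  α = (6 - (-2)·0.3000 - (-1)·-3.0000) / (-5) = -0.7200
  β = (-5 - (-4)·-0.2000 - (4)·-3.0000) / (10) = 0.6200
  γ = (-11 - (-3)·-0.2000 - (-1)·0.3000) / (5) = -2.2600

(-0.7200, 0.6200, -2.2600)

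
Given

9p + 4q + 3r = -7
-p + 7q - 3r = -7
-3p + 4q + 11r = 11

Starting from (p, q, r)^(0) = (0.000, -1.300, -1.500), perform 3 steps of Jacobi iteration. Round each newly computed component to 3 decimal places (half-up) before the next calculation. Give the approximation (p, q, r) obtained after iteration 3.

(-1.193, -0.357, 0.972)

Iteration 1:
  p = (-7 - (4)·-1.300 - (3)·-1.500) / (9) = 0.300
  q = (-7 - (-1)·0.000 - (-3)·-1.500) / (7) = -1.643
  r = (11 - (-3)·0.000 - (4)·-1.300) / (11) = 1.473
Iteration 2:
  p = (-7 - (4)·-1.643 - (3)·1.473) / (9) = -0.539
  q = (-7 - (-1)·0.300 - (-3)·1.473) / (7) = -0.326
  r = (11 - (-3)·0.300 - (4)·-1.643) / (11) = 1.679
Iteration 3:
  p = (-7 - (4)·-0.326 - (3)·1.679) / (9) = -1.193
  q = (-7 - (-1)·-0.539 - (-3)·1.679) / (7) = -0.357
  r = (11 - (-3)·-0.539 - (4)·-0.326) / (11) = 0.972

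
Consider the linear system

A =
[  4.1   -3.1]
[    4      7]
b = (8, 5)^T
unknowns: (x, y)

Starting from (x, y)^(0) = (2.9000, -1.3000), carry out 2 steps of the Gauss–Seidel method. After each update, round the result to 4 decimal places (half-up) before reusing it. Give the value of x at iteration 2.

Iteration 1:
  x = (8 - (-3.1)·-1.3000) / (4.1) = 0.9683
  y = (5 - (4)·0.9683) / (7) = 0.1610
Iteration 2:
  x = (8 - (-3.1)·0.1610) / (4.1) = 2.0730
  y = (5 - (4)·2.0730) / (7) = -0.4703

2.0730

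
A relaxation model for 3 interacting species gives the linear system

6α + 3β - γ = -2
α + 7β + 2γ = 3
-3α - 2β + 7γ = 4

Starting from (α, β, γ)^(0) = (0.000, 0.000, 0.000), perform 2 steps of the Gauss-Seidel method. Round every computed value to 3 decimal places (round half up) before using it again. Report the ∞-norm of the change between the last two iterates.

0.144

Iteration 1:
  α = (-2 - (3)·0.000 - (-1)·0.000) / (6) = -0.333
  β = (3 - (1)·-0.333 - (2)·0.000) / (7) = 0.476
  γ = (4 - (-3)·-0.333 - (-2)·0.476) / (7) = 0.565
Iteration 2:
  α = (-2 - (3)·0.476 - (-1)·0.565) / (6) = -0.477
  β = (3 - (1)·-0.477 - (2)·0.565) / (7) = 0.335
  γ = (4 - (-3)·-0.477 - (-2)·0.335) / (7) = 0.463
Change: (-0.144, -0.141, -0.102) → max |·| = 0.144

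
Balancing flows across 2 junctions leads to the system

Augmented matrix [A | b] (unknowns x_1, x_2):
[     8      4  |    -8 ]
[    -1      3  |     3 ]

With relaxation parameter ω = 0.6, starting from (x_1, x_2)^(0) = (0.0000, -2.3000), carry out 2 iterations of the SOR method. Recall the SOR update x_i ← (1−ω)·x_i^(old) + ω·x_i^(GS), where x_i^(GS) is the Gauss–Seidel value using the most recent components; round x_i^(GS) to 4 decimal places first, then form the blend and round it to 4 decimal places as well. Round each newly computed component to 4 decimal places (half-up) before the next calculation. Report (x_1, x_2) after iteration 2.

(-0.4734, 0.3845)

Iteration 1:
  x_1: GS value = (-8 - (4)·-2.3000) / (8) = 0.1500;  x_1 ← (1−ω)·0.0000 + ω·0.1500 = 0.0900
  x_2: GS value = (3 - (-1)·0.0900) / (3) = 1.0300;  x_2 ← (1−ω)·-2.3000 + ω·1.0300 = -0.3020
Iteration 2:
  x_1: GS value = (-8 - (4)·-0.3020) / (8) = -0.8490;  x_1 ← (1−ω)·0.0900 + ω·-0.8490 = -0.4734
  x_2: GS value = (3 - (-1)·-0.4734) / (3) = 0.8422;  x_2 ← (1−ω)·-0.3020 + ω·0.8422 = 0.3845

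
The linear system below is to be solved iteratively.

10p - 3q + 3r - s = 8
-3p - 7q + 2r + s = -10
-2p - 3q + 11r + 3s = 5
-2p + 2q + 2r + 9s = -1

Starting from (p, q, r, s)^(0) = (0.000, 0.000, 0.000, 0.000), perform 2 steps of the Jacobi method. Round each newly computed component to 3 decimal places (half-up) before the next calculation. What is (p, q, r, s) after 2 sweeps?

(1.081, 1.200, 1.020, -0.352)

Iteration 1:
  p = (8 - (-3)·0.000 - (3)·0.000 - (-1)·0.000) / (10) = 0.800
  q = (-10 - (-3)·0.000 - (2)·0.000 - (1)·0.000) / (-7) = 1.429
  r = (5 - (-2)·0.000 - (-3)·0.000 - (3)·0.000) / (11) = 0.455
  s = (-1 - (-2)·0.000 - (2)·0.000 - (2)·0.000) / (9) = -0.111
Iteration 2:
  p = (8 - (-3)·1.429 - (3)·0.455 - (-1)·-0.111) / (10) = 1.081
  q = (-10 - (-3)·0.800 - (2)·0.455 - (1)·-0.111) / (-7) = 1.200
  r = (5 - (-2)·0.800 - (-3)·1.429 - (3)·-0.111) / (11) = 1.020
  s = (-1 - (-2)·0.800 - (2)·1.429 - (2)·0.455) / (9) = -0.352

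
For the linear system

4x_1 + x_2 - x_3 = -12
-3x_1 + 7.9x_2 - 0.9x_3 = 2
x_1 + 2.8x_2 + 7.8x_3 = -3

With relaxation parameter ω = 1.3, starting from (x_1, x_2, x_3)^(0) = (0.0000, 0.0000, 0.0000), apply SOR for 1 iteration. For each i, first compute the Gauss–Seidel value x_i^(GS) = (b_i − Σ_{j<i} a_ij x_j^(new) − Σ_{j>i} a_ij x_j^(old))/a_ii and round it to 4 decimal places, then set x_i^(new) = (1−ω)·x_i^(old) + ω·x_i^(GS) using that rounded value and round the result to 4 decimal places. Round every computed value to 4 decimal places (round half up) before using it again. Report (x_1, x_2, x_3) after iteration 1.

Iteration 1:
  x_1: GS value = (-12 - (1)·0.0000 - (-1)·0.0000) / (4) = -3.0000;  x_1 ← (1−ω)·0.0000 + ω·-3.0000 = -3.9000
  x_2: GS value = (2 - (-3)·-3.9000 - (-0.9)·0.0000) / (7.9) = -1.2278;  x_2 ← (1−ω)·0.0000 + ω·-1.2278 = -1.5961
  x_3: GS value = (-3 - (1)·-3.9000 - (2.8)·-1.5961) / (7.8) = 0.6883;  x_3 ← (1−ω)·0.0000 + ω·0.6883 = 0.8948

(-3.9000, -1.5961, 0.8948)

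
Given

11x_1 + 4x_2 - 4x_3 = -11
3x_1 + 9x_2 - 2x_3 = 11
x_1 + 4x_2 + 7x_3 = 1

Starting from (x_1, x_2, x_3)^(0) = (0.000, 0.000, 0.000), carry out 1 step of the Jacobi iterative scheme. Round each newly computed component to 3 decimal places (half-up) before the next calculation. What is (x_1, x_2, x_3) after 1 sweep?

Iteration 1:
  x_1 = (-11 - (4)·0.000 - (-4)·0.000) / (11) = -1.000
  x_2 = (11 - (3)·0.000 - (-2)·0.000) / (9) = 1.222
  x_3 = (1 - (1)·0.000 - (4)·0.000) / (7) = 0.143

(-1.000, 1.222, 0.143)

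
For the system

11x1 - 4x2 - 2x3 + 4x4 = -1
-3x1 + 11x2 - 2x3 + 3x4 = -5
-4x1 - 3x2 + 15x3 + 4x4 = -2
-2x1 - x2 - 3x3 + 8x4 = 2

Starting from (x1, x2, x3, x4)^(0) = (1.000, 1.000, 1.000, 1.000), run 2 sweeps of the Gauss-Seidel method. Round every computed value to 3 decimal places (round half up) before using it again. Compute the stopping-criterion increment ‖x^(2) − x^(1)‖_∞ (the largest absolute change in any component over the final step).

Iteration 1:
  x1 = (-1 - (-4)·1.000 - (-2)·1.000 - (4)·1.000) / (11) = 0.091
  x2 = (-5 - (-3)·0.091 - (-2)·1.000 - (3)·1.000) / (11) = -0.521
  x3 = (-2 - (-4)·0.091 - (-3)·-0.521 - (4)·1.000) / (15) = -0.480
  x4 = (2 - (-2)·0.091 - (-1)·-0.521 - (-3)·-0.480) / (8) = 0.028
Iteration 2:
  x1 = (-1 - (-4)·-0.521 - (-2)·-0.480 - (4)·0.028) / (11) = -0.378
  x2 = (-5 - (-3)·-0.378 - (-2)·-0.480 - (3)·0.028) / (11) = -0.653
  x3 = (-2 - (-4)·-0.378 - (-3)·-0.653 - (4)·0.028) / (15) = -0.372
  x4 = (2 - (-2)·-0.378 - (-1)·-0.653 - (-3)·-0.372) / (8) = -0.066
Change: (-0.469, -0.132, 0.108, -0.094) → max |·| = 0.469

0.469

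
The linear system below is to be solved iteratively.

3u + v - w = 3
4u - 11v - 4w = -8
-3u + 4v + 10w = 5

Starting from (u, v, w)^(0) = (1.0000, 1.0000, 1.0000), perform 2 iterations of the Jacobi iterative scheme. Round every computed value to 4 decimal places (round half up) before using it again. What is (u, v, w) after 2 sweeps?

Iteration 1:
  u = (3 - (1)·1.0000 - (-1)·1.0000) / (3) = 1.0000
  v = (-8 - (4)·1.0000 - (-4)·1.0000) / (-11) = 0.7273
  w = (5 - (-3)·1.0000 - (4)·1.0000) / (10) = 0.4000
Iteration 2:
  u = (3 - (1)·0.7273 - (-1)·0.4000) / (3) = 0.8909
  v = (-8 - (4)·1.0000 - (-4)·0.4000) / (-11) = 0.9455
  w = (5 - (-3)·1.0000 - (4)·0.7273) / (10) = 0.5091

(0.8909, 0.9455, 0.5091)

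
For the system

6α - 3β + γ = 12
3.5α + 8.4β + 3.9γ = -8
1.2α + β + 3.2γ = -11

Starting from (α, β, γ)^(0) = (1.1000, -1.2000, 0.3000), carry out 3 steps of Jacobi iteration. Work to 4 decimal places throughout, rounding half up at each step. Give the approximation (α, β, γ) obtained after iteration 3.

Iteration 1:
  α = (12 - (-3)·-1.2000 - (1)·0.3000) / (6) = 1.3500
  β = (-8 - (3.5)·1.1000 - (3.9)·0.3000) / (8.4) = -1.5500
  γ = (-11 - (1.2)·1.1000 - (1)·-1.2000) / (3.2) = -3.4750
Iteration 2:
  α = (12 - (-3)·-1.5500 - (1)·-3.4750) / (6) = 1.8042
  β = (-8 - (3.5)·1.3500 - (3.9)·-3.4750) / (8.4) = 0.0985
  γ = (-11 - (1.2)·1.3500 - (1)·-1.5500) / (3.2) = -3.4594
Iteration 3:
  α = (12 - (-3)·0.0985 - (1)·-3.4594) / (6) = 2.6258
  β = (-8 - (3.5)·1.8042 - (3.9)·-3.4594) / (8.4) = -0.0980
  γ = (-11 - (1.2)·1.8042 - (1)·0.0985) / (3.2) = -4.1449

(2.6258, -0.0980, -4.1449)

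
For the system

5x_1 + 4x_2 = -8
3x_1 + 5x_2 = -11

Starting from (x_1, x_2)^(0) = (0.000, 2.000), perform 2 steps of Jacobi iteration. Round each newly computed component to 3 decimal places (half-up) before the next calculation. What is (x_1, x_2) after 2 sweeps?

Iteration 1:
  x_1 = (-8 - (4)·2.000) / (5) = -3.200
  x_2 = (-11 - (3)·0.000) / (5) = -2.200
Iteration 2:
  x_1 = (-8 - (4)·-2.200) / (5) = 0.160
  x_2 = (-11 - (3)·-3.200) / (5) = -0.280

(0.160, -0.280)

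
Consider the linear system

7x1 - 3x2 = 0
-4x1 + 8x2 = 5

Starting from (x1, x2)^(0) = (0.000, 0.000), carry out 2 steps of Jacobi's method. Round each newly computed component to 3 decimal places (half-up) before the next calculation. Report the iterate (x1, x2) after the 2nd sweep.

Iteration 1:
  x1 = (0 - (-3)·0.000) / (7) = 0.000
  x2 = (5 - (-4)·0.000) / (8) = 0.625
Iteration 2:
  x1 = (0 - (-3)·0.625) / (7) = 0.268
  x2 = (5 - (-4)·0.000) / (8) = 0.625

(0.268, 0.625)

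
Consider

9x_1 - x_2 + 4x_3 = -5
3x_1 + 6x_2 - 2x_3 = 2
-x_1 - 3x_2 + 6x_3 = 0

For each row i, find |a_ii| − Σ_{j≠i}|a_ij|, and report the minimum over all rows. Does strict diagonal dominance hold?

row 1: |9| − (1+4) = 4
row 2: |6| − (3+2) = 1
row 3: |6| − (1+3) = 2
minimum over rows = 1 → strictly diagonally dominant (convergence guaranteed)

1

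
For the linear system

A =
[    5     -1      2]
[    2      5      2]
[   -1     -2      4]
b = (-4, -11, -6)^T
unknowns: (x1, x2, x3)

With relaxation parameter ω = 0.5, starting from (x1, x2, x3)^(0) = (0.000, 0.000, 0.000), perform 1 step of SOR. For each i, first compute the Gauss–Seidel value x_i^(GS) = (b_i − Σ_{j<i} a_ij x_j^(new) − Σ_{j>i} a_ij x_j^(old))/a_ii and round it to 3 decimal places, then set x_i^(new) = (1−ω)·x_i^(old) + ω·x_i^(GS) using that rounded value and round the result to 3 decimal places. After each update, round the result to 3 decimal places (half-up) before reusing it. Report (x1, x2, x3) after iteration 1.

Iteration 1:
  x1: GS value = (-4 - (-1)·0.000 - (2)·0.000) / (5) = -0.800;  x1 ← (1−ω)·0.000 + ω·-0.800 = -0.400
  x2: GS value = (-11 - (2)·-0.400 - (2)·0.000) / (5) = -2.040;  x2 ← (1−ω)·0.000 + ω·-2.040 = -1.020
  x3: GS value = (-6 - (-1)·-0.400 - (-2)·-1.020) / (4) = -2.110;  x3 ← (1−ω)·0.000 + ω·-2.110 = -1.055

(-0.400, -1.020, -1.055)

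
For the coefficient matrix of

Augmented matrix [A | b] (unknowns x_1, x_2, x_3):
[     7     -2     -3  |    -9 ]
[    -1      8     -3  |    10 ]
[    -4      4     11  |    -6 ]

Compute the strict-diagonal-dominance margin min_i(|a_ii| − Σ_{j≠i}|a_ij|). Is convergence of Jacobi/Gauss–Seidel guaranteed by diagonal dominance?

row 1: |7| − (2+3) = 2
row 2: |8| − (1+3) = 4
row 3: |11| − (4+4) = 3
minimum over rows = 2 → strictly diagonally dominant (convergence guaranteed)

2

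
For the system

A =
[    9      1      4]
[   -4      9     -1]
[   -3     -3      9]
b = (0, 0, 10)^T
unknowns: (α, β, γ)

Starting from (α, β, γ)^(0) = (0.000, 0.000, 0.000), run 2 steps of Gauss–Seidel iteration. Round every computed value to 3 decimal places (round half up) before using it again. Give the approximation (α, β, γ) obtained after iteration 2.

Iteration 1:
  α = (0 - (1)·0.000 - (4)·0.000) / (9) = 0.000
  β = (0 - (-4)·0.000 - (-1)·0.000) / (9) = 0.000
  γ = (10 - (-3)·0.000 - (-3)·0.000) / (9) = 1.111
Iteration 2:
  α = (0 - (1)·0.000 - (4)·1.111) / (9) = -0.494
  β = (0 - (-4)·-0.494 - (-1)·1.111) / (9) = -0.096
  γ = (10 - (-3)·-0.494 - (-3)·-0.096) / (9) = 0.914

(-0.494, -0.096, 0.914)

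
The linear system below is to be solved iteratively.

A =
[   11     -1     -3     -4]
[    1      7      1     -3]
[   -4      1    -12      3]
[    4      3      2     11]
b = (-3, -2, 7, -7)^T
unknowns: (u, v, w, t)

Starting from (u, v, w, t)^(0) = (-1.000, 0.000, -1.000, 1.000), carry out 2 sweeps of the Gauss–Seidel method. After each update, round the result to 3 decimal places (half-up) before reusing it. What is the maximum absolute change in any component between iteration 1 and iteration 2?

Iteration 1:
  u = (-3 - (-1)·0.000 - (-3)·-1.000 - (-4)·1.000) / (11) = -0.182
  v = (-2 - (1)·-0.182 - (1)·-1.000 - (-3)·1.000) / (7) = 0.312
  w = (7 - (-4)·-0.182 - (1)·0.312 - (3)·1.000) / (-12) = -0.247
  t = (-7 - (4)·-0.182 - (3)·0.312 - (2)·-0.247) / (11) = -0.610
Iteration 2:
  u = (-3 - (-1)·0.312 - (-3)·-0.247 - (-4)·-0.610) / (11) = -0.534
  v = (-2 - (1)·-0.534 - (1)·-0.247 - (-3)·-0.610) / (7) = -0.436
  w = (7 - (-4)·-0.534 - (1)·-0.436 - (3)·-0.610) / (-12) = -0.594
  t = (-7 - (4)·-0.534 - (3)·-0.436 - (2)·-0.594) / (11) = -0.215
Change: (-0.352, -0.748, -0.347, 0.395) → max |·| = 0.748

0.748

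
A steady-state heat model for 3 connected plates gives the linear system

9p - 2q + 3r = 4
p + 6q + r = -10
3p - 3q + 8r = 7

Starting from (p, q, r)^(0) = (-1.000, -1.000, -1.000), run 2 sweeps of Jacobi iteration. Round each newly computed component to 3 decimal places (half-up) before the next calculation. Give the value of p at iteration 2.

Iteration 1:
  p = (4 - (-2)·-1.000 - (3)·-1.000) / (9) = 0.556
  q = (-10 - (1)·-1.000 - (1)·-1.000) / (6) = -1.333
  r = (7 - (3)·-1.000 - (-3)·-1.000) / (8) = 0.875
Iteration 2:
  p = (4 - (-2)·-1.333 - (3)·0.875) / (9) = -0.143
  q = (-10 - (1)·0.556 - (1)·0.875) / (6) = -1.905
  r = (7 - (3)·0.556 - (-3)·-1.333) / (8) = 0.167

-0.143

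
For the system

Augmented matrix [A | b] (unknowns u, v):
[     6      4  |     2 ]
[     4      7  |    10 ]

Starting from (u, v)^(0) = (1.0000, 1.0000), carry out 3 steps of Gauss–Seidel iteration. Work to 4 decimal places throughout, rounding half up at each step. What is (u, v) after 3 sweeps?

Iteration 1:
  u = (2 - (4)·1.0000) / (6) = -0.3333
  v = (10 - (4)·-0.3333) / (7) = 1.6190
Iteration 2:
  u = (2 - (4)·1.6190) / (6) = -0.7460
  v = (10 - (4)·-0.7460) / (7) = 1.8549
Iteration 3:
  u = (2 - (4)·1.8549) / (6) = -0.9033
  v = (10 - (4)·-0.9033) / (7) = 1.9447

(-0.9033, 1.9447)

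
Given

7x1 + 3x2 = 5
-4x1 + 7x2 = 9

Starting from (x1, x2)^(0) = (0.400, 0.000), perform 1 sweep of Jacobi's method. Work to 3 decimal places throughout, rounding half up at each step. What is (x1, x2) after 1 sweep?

(0.714, 1.514)

Iteration 1:
  x1 = (5 - (3)·0.000) / (7) = 0.714
  x2 = (9 - (-4)·0.400) / (7) = 1.514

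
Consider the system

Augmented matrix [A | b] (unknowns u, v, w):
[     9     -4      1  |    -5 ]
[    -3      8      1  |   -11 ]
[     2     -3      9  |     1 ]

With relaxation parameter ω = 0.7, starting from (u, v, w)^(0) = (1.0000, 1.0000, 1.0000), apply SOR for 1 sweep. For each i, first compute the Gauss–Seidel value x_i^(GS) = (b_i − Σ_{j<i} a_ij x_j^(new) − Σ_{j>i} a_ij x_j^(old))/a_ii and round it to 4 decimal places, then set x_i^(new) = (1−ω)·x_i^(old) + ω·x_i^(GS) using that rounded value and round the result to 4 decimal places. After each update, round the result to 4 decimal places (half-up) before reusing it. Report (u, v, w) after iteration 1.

(0.1445, -0.7121, 0.1891)

Iteration 1:
  u: GS value = (-5 - (-4)·1.0000 - (1)·1.0000) / (9) = -0.2222;  u ← (1−ω)·1.0000 + ω·-0.2222 = 0.1445
  v: GS value = (-11 - (-3)·0.1445 - (1)·1.0000) / (8) = -1.4458;  v ← (1−ω)·1.0000 + ω·-1.4458 = -0.7121
  w: GS value = (1 - (2)·0.1445 - (-3)·-0.7121) / (9) = -0.1584;  w ← (1−ω)·1.0000 + ω·-0.1584 = 0.1891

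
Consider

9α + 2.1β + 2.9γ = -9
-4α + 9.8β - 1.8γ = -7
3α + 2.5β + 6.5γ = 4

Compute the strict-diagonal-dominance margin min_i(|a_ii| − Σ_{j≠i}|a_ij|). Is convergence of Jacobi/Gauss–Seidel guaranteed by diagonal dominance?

row 1: |9| − (2.1+2.9) = 4
row 2: |9.8| − (4+1.8) = 4
row 3: |6.5| − (3+2.5) = 1
minimum over rows = 1 → strictly diagonally dominant (convergence guaranteed)

1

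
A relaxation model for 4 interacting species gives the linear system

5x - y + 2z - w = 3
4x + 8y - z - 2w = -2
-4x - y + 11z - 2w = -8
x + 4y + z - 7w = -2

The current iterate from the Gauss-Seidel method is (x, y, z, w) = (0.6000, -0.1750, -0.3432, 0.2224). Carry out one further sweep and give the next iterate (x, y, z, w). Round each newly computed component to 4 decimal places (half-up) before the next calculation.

(0.7468, -0.6107, -0.4708, -0.0238)

One sweep:
  x = (3 - (-1)·-0.1750 - (2)·-0.3432 - (-1)·0.2224) / (5) = 0.7468
  y = (-2 - (4)·0.7468 - (-1)·-0.3432 - (-2)·0.2224) / (8) = -0.6107
  z = (-8 - (-4)·0.7468 - (-1)·-0.6107 - (-2)·0.2224) / (11) = -0.4708
  w = (-2 - (1)·0.7468 - (4)·-0.6107 - (1)·-0.4708) / (-7) = -0.0238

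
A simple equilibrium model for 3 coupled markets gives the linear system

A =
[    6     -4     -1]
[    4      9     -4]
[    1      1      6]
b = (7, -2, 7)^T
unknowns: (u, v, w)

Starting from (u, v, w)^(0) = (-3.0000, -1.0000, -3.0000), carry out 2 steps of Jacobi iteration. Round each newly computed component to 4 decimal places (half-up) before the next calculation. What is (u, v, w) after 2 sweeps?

Iteration 1:
  u = (7 - (-4)·-1.0000 - (-1)·-3.0000) / (6) = 0.0000
  v = (-2 - (4)·-3.0000 - (-4)·-3.0000) / (9) = -0.2222
  w = (7 - (1)·-3.0000 - (1)·-1.0000) / (6) = 1.8333
Iteration 2:
  u = (7 - (-4)·-0.2222 - (-1)·1.8333) / (6) = 1.3241
  v = (-2 - (4)·0.0000 - (-4)·1.8333) / (9) = 0.5926
  w = (7 - (1)·0.0000 - (1)·-0.2222) / (6) = 1.2037

(1.3241, 0.5926, 1.2037)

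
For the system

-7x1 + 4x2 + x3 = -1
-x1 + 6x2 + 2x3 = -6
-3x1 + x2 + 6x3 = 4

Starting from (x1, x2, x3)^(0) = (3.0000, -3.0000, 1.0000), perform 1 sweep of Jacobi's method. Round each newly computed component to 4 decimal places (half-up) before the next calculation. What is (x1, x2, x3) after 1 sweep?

Iteration 1:
  x1 = (-1 - (4)·-3.0000 - (1)·1.0000) / (-7) = -1.4286
  x2 = (-6 - (-1)·3.0000 - (2)·1.0000) / (6) = -0.8333
  x3 = (4 - (-3)·3.0000 - (1)·-3.0000) / (6) = 2.6667

(-1.4286, -0.8333, 2.6667)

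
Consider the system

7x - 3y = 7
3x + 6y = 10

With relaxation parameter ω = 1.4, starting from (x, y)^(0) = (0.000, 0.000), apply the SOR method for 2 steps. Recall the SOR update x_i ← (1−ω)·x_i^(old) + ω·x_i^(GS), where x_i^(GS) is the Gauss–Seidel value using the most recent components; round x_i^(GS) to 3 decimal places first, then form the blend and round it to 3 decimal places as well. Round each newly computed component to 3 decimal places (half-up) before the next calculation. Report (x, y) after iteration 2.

(1.652, 0.636)

Iteration 1:
  x: GS value = (7 - (-3)·0.000) / (7) = 1.000;  x ← (1−ω)·0.000 + ω·1.000 = 1.400
  y: GS value = (10 - (3)·1.400) / (6) = 0.967;  y ← (1−ω)·0.000 + ω·0.967 = 1.354
Iteration 2:
  x: GS value = (7 - (-3)·1.354) / (7) = 1.580;  x ← (1−ω)·1.400 + ω·1.580 = 1.652
  y: GS value = (10 - (3)·1.652) / (6) = 0.841;  y ← (1−ω)·1.354 + ω·0.841 = 0.636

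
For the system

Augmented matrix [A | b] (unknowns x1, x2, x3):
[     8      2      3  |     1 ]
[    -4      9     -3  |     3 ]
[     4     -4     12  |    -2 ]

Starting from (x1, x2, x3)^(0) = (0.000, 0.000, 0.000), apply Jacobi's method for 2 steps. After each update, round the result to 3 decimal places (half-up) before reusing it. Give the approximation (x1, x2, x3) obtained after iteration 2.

(0.104, 0.333, -0.097)

Iteration 1:
  x1 = (1 - (2)·0.000 - (3)·0.000) / (8) = 0.125
  x2 = (3 - (-4)·0.000 - (-3)·0.000) / (9) = 0.333
  x3 = (-2 - (4)·0.000 - (-4)·0.000) / (12) = -0.167
Iteration 2:
  x1 = (1 - (2)·0.333 - (3)·-0.167) / (8) = 0.104
  x2 = (3 - (-4)·0.125 - (-3)·-0.167) / (9) = 0.333
  x3 = (-2 - (4)·0.125 - (-4)·0.333) / (12) = -0.097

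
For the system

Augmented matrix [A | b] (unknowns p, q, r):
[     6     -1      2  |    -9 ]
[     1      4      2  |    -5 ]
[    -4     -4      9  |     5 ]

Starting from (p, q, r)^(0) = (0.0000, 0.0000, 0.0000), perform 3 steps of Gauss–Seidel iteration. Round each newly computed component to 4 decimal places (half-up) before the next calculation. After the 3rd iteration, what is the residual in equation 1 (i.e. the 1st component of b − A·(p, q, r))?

-0.0080

Iteration 1:
  p = (-9 - (-1)·0.0000 - (2)·0.0000) / (6) = -1.5000
  q = (-5 - (1)·-1.5000 - (2)·0.0000) / (4) = -0.8750
  r = (5 - (-4)·-1.5000 - (-4)·-0.8750) / (9) = -0.5000
Iteration 2:
  p = (-9 - (-1)·-0.8750 - (2)·-0.5000) / (6) = -1.4792
  q = (-5 - (1)·-1.4792 - (2)·-0.5000) / (4) = -0.6302
  r = (5 - (-4)·-1.4792 - (-4)·-0.6302) / (9) = -0.3820
Iteration 3:
  p = (-9 - (-1)·-0.6302 - (2)·-0.3820) / (6) = -1.4777
  q = (-5 - (1)·-1.4777 - (2)·-0.3820) / (4) = -0.6896
  r = (5 - (-4)·-1.4777 - (-4)·-0.6896) / (9) = -0.4077
Residual b − A·x = (-0.0080, 0.0515, 0.0001)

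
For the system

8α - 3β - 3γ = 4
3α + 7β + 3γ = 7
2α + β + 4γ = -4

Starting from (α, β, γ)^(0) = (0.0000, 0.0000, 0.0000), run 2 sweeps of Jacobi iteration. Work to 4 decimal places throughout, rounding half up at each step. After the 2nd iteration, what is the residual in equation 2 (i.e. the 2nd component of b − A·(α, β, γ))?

1.4999

Iteration 1:
  α = (4 - (-3)·0.0000 - (-3)·0.0000) / (8) = 0.5000
  β = (7 - (3)·0.0000 - (3)·0.0000) / (7) = 1.0000
  γ = (-4 - (2)·0.0000 - (1)·0.0000) / (4) = -1.0000
Iteration 2:
  α = (4 - (-3)·1.0000 - (-3)·-1.0000) / (8) = 0.5000
  β = (7 - (3)·0.5000 - (3)·-1.0000) / (7) = 1.2143
  γ = (-4 - (2)·0.5000 - (1)·1.0000) / (4) = -1.5000
Residual b − A·x = (-0.8571, 1.4999, -0.2143)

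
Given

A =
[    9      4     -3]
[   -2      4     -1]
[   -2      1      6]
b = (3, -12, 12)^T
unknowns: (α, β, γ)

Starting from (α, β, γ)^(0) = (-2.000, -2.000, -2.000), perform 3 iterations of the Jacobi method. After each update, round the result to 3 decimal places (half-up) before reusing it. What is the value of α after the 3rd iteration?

Iteration 1:
  α = (3 - (4)·-2.000 - (-3)·-2.000) / (9) = 0.556
  β = (-12 - (-2)·-2.000 - (-1)·-2.000) / (4) = -4.500
  γ = (12 - (-2)·-2.000 - (1)·-2.000) / (6) = 1.667
Iteration 2:
  α = (3 - (4)·-4.500 - (-3)·1.667) / (9) = 2.889
  β = (-12 - (-2)·0.556 - (-1)·1.667) / (4) = -2.305
  γ = (12 - (-2)·0.556 - (1)·-4.500) / (6) = 2.935
Iteration 3:
  α = (3 - (4)·-2.305 - (-3)·2.935) / (9) = 2.336
  β = (-12 - (-2)·2.889 - (-1)·2.935) / (4) = -0.822
  γ = (12 - (-2)·2.889 - (1)·-2.305) / (6) = 3.347

2.336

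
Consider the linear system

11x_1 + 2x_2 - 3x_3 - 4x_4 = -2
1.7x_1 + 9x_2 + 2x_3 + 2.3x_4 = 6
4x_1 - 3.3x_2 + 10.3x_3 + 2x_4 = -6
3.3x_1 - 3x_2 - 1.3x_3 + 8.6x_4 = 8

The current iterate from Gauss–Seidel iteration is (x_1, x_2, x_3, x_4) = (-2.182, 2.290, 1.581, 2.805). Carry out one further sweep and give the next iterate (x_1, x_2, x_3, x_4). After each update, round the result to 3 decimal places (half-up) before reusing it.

(0.853, -0.563, -1.639, 0.159)

One sweep:
  x_1 = (-2 - (2)·2.290 - (-3)·1.581 - (-4)·2.805) / (11) = 0.853
  x_2 = (6 - (1.7)·0.853 - (2)·1.581 - (2.3)·2.805) / (9) = -0.563
  x_3 = (-6 - (4)·0.853 - (-3.3)·-0.563 - (2)·2.805) / (10.3) = -1.639
  x_4 = (8 - (3.3)·0.853 - (-3)·-0.563 - (-1.3)·-1.639) / (8.6) = 0.159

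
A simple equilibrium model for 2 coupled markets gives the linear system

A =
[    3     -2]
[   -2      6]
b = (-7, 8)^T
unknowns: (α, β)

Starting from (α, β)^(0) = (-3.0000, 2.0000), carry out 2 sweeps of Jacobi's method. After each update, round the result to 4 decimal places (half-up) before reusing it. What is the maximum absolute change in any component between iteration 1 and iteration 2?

Iteration 1:
  α = (-7 - (-2)·2.0000) / (3) = -1.0000
  β = (8 - (-2)·-3.0000) / (6) = 0.3333
Iteration 2:
  α = (-7 - (-2)·0.3333) / (3) = -2.1111
  β = (8 - (-2)·-1.0000) / (6) = 1.0000
Change: (-1.1111, 0.6667) → max |·| = 1.1111

1.1111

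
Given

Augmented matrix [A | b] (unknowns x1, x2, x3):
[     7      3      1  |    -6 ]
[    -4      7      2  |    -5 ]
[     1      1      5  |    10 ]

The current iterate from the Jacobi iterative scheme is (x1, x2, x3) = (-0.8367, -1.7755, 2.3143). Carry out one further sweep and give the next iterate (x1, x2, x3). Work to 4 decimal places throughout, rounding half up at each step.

(-0.4268, -1.8536, 2.5224)

One sweep:
  x1 = (-6 - (3)·-1.7755 - (1)·2.3143) / (7) = -0.4268
  x2 = (-5 - (-4)·-0.8367 - (2)·2.3143) / (7) = -1.8536
  x3 = (10 - (1)·-0.8367 - (1)·-1.7755) / (5) = 2.5224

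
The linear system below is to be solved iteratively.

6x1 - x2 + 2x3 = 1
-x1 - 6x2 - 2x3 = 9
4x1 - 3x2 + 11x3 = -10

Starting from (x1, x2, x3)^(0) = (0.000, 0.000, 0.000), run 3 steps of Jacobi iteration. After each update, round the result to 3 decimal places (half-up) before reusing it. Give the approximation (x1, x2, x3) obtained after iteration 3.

(0.422, -1.077, -1.323)

Iteration 1:
  x1 = (1 - (-1)·0.000 - (2)·0.000) / (6) = 0.167
  x2 = (9 - (-1)·0.000 - (-2)·0.000) / (-6) = -1.500
  x3 = (-10 - (4)·0.000 - (-3)·0.000) / (11) = -0.909
Iteration 2:
  x1 = (1 - (-1)·-1.500 - (2)·-0.909) / (6) = 0.220
  x2 = (9 - (-1)·0.167 - (-2)·-0.909) / (-6) = -1.225
  x3 = (-10 - (4)·0.167 - (-3)·-1.500) / (11) = -1.379
Iteration 3:
  x1 = (1 - (-1)·-1.225 - (2)·-1.379) / (6) = 0.422
  x2 = (9 - (-1)·0.220 - (-2)·-1.379) / (-6) = -1.077
  x3 = (-10 - (4)·0.220 - (-3)·-1.225) / (11) = -1.323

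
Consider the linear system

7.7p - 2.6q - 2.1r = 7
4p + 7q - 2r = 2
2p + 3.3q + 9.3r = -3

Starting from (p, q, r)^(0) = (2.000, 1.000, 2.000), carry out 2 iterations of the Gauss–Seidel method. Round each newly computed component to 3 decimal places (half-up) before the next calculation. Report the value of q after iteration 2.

-0.286

Iteration 1:
  p = (7 - (-2.6)·1.000 - (-2.1)·2.000) / (7.7) = 1.792
  q = (2 - (4)·1.792 - (-2)·2.000) / (7) = -0.167
  r = (-3 - (2)·1.792 - (3.3)·-0.167) / (9.3) = -0.649
Iteration 2:
  p = (7 - (-2.6)·-0.167 - (-2.1)·-0.649) / (7.7) = 0.676
  q = (2 - (4)·0.676 - (-2)·-0.649) / (7) = -0.286
  r = (-3 - (2)·0.676 - (3.3)·-0.286) / (9.3) = -0.366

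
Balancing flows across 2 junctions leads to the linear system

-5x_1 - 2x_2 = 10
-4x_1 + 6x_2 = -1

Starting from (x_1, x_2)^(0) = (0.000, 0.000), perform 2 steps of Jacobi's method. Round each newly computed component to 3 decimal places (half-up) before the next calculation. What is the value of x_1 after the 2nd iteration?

-1.933

Iteration 1:
  x_1 = (10 - (-2)·0.000) / (-5) = -2.000
  x_2 = (-1 - (-4)·0.000) / (6) = -0.167
Iteration 2:
  x_1 = (10 - (-2)·-0.167) / (-5) = -1.933
  x_2 = (-1 - (-4)·-2.000) / (6) = -1.500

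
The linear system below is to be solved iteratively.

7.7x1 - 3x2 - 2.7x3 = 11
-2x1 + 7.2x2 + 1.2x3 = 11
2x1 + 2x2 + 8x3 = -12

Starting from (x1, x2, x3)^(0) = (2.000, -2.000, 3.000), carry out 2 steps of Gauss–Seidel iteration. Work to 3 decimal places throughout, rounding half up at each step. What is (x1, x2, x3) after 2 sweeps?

Iteration 1:
  x1 = (11 - (-3)·-2.000 - (-2.7)·3.000) / (7.7) = 1.701
  x2 = (11 - (-2)·1.701 - (1.2)·3.000) / (7.2) = 1.500
  x3 = (-12 - (2)·1.701 - (2)·1.500) / (8) = -2.300
Iteration 2:
  x1 = (11 - (-3)·1.500 - (-2.7)·-2.300) / (7.7) = 1.206
  x2 = (11 - (-2)·1.206 - (1.2)·-2.300) / (7.2) = 2.246
  x3 = (-12 - (2)·1.206 - (2)·2.246) / (8) = -2.363

(1.206, 2.246, -2.363)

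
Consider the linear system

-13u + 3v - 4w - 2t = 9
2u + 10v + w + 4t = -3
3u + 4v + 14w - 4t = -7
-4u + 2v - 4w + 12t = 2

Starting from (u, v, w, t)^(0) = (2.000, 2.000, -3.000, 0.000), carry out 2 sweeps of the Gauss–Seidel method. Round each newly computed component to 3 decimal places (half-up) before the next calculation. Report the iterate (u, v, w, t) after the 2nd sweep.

(-0.570, -0.212, -0.255, -0.073)

Iteration 1:
  u = (9 - (3)·2.000 - (-4)·-3.000 - (-2)·0.000) / (-13) = 0.692
  v = (-3 - (2)·0.692 - (1)·-3.000 - (4)·0.000) / (10) = -0.138
  w = (-7 - (3)·0.692 - (4)·-0.138 - (-4)·0.000) / (14) = -0.609
  t = (2 - (-4)·0.692 - (2)·-0.138 - (-4)·-0.609) / (12) = 0.217
Iteration 2:
  u = (9 - (3)·-0.138 - (-4)·-0.609 - (-2)·0.217) / (-13) = -0.570
  v = (-3 - (2)·-0.570 - (1)·-0.609 - (4)·0.217) / (10) = -0.212
  w = (-7 - (3)·-0.570 - (4)·-0.212 - (-4)·0.217) / (14) = -0.255
  t = (2 - (-4)·-0.570 - (2)·-0.212 - (-4)·-0.255) / (12) = -0.073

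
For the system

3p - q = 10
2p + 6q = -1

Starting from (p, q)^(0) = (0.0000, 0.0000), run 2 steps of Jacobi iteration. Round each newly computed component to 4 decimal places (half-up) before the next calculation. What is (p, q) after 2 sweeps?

(3.2778, -1.2778)

Iteration 1:
  p = (10 - (-1)·0.0000) / (3) = 3.3333
  q = (-1 - (2)·0.0000) / (6) = -0.1667
Iteration 2:
  p = (10 - (-1)·-0.1667) / (3) = 3.2778
  q = (-1 - (2)·3.3333) / (6) = -1.2778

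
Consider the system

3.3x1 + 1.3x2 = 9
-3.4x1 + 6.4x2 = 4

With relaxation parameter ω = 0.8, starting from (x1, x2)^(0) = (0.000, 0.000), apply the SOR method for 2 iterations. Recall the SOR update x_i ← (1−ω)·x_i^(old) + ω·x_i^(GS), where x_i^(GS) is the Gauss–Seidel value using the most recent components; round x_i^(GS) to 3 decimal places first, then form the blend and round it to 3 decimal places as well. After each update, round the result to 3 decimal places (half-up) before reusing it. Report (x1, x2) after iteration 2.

(2.168, 1.707)

Iteration 1:
  x1: GS value = (9 - (1.3)·0.000) / (3.3) = 2.727;  x1 ← (1−ω)·0.000 + ω·2.727 = 2.182
  x2: GS value = (4 - (-3.4)·2.182) / (6.4) = 1.784;  x2 ← (1−ω)·0.000 + ω·1.784 = 1.427
Iteration 2:
  x1: GS value = (9 - (1.3)·1.427) / (3.3) = 2.165;  x1 ← (1−ω)·2.182 + ω·2.165 = 2.168
  x2: GS value = (4 - (-3.4)·2.168) / (6.4) = 1.777;  x2 ← (1−ω)·1.427 + ω·1.777 = 1.707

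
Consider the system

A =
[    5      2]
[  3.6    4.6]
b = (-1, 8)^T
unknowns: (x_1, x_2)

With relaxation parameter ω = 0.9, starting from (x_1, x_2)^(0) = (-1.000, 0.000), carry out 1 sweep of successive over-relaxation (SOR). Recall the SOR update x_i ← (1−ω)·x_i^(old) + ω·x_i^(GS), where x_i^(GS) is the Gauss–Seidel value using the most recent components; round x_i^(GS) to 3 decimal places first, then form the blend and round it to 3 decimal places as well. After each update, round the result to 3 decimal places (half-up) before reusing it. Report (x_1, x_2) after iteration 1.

Iteration 1:
  x_1: GS value = (-1 - (2)·0.000) / (5) = -0.200;  x_1 ← (1−ω)·-1.000 + ω·-0.200 = -0.280
  x_2: GS value = (8 - (3.6)·-0.280) / (4.6) = 1.958;  x_2 ← (1−ω)·0.000 + ω·1.958 = 1.762

(-0.280, 1.762)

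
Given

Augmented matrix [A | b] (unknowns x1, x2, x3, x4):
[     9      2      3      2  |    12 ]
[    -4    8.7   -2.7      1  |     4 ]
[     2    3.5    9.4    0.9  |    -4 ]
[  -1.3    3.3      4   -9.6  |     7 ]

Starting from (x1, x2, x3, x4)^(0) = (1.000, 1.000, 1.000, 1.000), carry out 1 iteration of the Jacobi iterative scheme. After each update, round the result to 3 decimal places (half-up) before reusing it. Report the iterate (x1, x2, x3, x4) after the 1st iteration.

Iteration 1:
  x1 = (12 - (2)·1.000 - (3)·1.000 - (2)·1.000) / (9) = 0.556
  x2 = (4 - (-4)·1.000 - (-2.7)·1.000 - (1)·1.000) / (8.7) = 1.115
  x3 = (-4 - (2)·1.000 - (3.5)·1.000 - (0.9)·1.000) / (9.4) = -1.106
  x4 = (7 - (-1.3)·1.000 - (3.3)·1.000 - (4)·1.000) / (-9.6) = -0.104

(0.556, 1.115, -1.106, -0.104)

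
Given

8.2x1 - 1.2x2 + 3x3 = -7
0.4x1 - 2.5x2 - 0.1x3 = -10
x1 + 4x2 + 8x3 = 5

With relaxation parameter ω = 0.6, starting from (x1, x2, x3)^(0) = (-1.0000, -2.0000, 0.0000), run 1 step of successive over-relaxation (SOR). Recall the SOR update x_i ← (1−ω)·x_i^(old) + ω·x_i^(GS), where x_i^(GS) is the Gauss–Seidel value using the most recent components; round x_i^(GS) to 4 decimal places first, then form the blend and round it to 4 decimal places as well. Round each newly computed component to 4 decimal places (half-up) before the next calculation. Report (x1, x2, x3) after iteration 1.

Iteration 1:
  x1: GS value = (-7 - (-1.2)·-2.0000 - (3)·0.0000) / (8.2) = -1.1463;  x1 ← (1−ω)·-1.0000 + ω·-1.1463 = -1.0878
  x2: GS value = (-10 - (0.4)·-1.0878 - (-0.1)·0.0000) / (-2.5) = 3.8260;  x2 ← (1−ω)·-2.0000 + ω·3.8260 = 1.4956
  x3: GS value = (5 - (1)·-1.0878 - (4)·1.4956) / (8) = 0.0132;  x3 ← (1−ω)·0.0000 + ω·0.0132 = 0.0079

(-1.0878, 1.4956, 0.0079)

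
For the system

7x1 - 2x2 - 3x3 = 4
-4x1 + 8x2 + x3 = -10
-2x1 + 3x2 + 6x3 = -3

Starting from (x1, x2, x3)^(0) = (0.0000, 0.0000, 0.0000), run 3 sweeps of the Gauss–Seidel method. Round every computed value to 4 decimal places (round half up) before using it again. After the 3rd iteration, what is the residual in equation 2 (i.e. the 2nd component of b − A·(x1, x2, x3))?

Iteration 1:
  x1 = (4 - (-2)·0.0000 - (-3)·0.0000) / (7) = 0.5714
  x2 = (-10 - (-4)·0.5714 - (1)·0.0000) / (8) = -0.9643
  x3 = (-3 - (-2)·0.5714 - (3)·-0.9643) / (6) = 0.1726
Iteration 2:
  x1 = (4 - (-2)·-0.9643 - (-3)·0.1726) / (7) = 0.3699
  x2 = (-10 - (-4)·0.3699 - (1)·0.1726) / (8) = -1.0866
  x3 = (-3 - (-2)·0.3699 - (3)·-1.0866) / (6) = 0.1666
Iteration 3:
  x1 = (4 - (-2)·-1.0866 - (-3)·0.1666) / (7) = 0.3324
  x2 = (-10 - (-4)·0.3324 - (1)·0.1666) / (8) = -1.1046
  x3 = (-3 - (-2)·0.3324 - (3)·-1.1046) / (6) = 0.1631
Residual b − A·x = (-0.0467, 0.0033, 0.0000)

0.0033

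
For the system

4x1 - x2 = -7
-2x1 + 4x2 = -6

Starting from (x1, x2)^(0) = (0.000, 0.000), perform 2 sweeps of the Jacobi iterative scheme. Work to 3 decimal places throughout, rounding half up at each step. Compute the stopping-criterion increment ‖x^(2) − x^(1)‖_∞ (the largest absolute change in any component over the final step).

0.875

Iteration 1:
  x1 = (-7 - (-1)·0.000) / (4) = -1.750
  x2 = (-6 - (-2)·0.000) / (4) = -1.500
Iteration 2:
  x1 = (-7 - (-1)·-1.500) / (4) = -2.125
  x2 = (-6 - (-2)·-1.750) / (4) = -2.375
Change: (-0.375, -0.875) → max |·| = 0.875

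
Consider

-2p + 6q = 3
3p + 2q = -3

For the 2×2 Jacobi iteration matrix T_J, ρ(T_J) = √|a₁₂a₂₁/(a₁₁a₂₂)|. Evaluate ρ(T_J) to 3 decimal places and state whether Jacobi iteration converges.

2.121

a₁₂a₂₁/(a₁₁a₂₂) = (6)·(3) / ((-2)·(2)) = -4.500000
ρ = √|-4.500000| = √4.500000 = 2.121
ρ > 1, so Jacobi diverges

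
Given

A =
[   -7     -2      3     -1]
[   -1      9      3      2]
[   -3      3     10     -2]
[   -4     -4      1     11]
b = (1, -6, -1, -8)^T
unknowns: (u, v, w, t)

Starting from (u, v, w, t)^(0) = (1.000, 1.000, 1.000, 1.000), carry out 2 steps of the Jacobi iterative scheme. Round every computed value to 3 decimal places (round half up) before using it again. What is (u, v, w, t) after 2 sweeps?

Iteration 1:
  u = (1 - (-2)·1.000 - (3)·1.000 - (-1)·1.000) / (-7) = -0.143
  v = (-6 - (-1)·1.000 - (3)·1.000 - (2)·1.000) / (9) = -1.111
  w = (-1 - (-3)·1.000 - (3)·1.000 - (-2)·1.000) / (10) = 0.100
  t = (-8 - (-4)·1.000 - (-4)·1.000 - (1)·1.000) / (11) = -0.091
Iteration 2:
  u = (1 - (-2)·-1.111 - (3)·0.100 - (-1)·-0.091) / (-7) = 0.230
  v = (-6 - (-1)·-0.143 - (3)·0.100 - (2)·-0.091) / (9) = -0.696
  w = (-1 - (-3)·-0.143 - (3)·-1.111 - (-2)·-0.091) / (10) = 0.172
  t = (-8 - (-4)·-0.143 - (-4)·-1.111 - (1)·0.100) / (11) = -1.192

(0.230, -0.696, 0.172, -1.192)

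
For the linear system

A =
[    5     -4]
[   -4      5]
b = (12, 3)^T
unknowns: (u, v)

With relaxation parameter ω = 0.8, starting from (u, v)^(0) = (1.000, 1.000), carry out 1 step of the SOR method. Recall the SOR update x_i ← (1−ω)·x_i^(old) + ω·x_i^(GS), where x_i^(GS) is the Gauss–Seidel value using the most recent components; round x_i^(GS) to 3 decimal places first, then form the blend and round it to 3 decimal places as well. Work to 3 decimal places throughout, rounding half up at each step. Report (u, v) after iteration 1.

Iteration 1:
  u: GS value = (12 - (-4)·1.000) / (5) = 3.200;  u ← (1−ω)·1.000 + ω·3.200 = 2.760
  v: GS value = (3 - (-4)·2.760) / (5) = 2.808;  v ← (1−ω)·1.000 + ω·2.808 = 2.446

(2.760, 2.446)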